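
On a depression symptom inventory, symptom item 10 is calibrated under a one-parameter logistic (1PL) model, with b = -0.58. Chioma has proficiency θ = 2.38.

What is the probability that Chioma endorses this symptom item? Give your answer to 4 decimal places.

0.9507

P(θ) = 1 / (1 + exp(−(θ − b)))
Exponent: (2.38 − (-0.58)) = 2.9600
1/(1 + e^{-2.9600}) = 0.9507
P = 0.9507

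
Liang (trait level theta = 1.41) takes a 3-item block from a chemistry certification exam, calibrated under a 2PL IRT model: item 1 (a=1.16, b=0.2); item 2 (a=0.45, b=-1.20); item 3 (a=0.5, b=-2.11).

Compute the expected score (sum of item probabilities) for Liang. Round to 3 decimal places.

2.420

P(theta) = 1 / (1 + exp(−a(theta − b)))
P_1 = 1/(1+e^{-1.4036}) = 0.8028
P_2 = 1/(1+e^{-1.1745}) = 0.7640
P_3 = 1/(1+e^{-1.7600}) = 0.8532
E[score] = 0.8028 + 0.7640 + 0.8532 = 2.4199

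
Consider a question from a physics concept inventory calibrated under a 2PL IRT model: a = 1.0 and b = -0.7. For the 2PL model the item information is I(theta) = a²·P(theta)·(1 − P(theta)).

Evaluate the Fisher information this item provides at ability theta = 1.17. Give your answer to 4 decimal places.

P = 1/(1+e^{-1.8700}) = 0.8665
P(1−P) = 0.8665 × 0.1335 = 0.1157
I = a² × P(1−P) = 1.0² × 0.1157 = 0.11571

0.1157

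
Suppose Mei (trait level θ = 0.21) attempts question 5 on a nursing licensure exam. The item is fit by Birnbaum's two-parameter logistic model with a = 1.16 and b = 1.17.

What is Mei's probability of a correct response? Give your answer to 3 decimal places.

0.247

P(θ) = 1 / (1 + exp(−a(θ − b)))
Exponent: 1.16 × (0.21 − 1.17) = -1.1136
1/(1 + e^{1.1136}) = 0.2472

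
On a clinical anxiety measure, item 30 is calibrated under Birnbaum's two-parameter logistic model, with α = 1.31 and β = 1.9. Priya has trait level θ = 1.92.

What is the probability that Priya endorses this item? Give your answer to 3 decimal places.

0.507

P(θ) = 1 / (1 + exp(−α(θ − β)))
Exponent: 1.31 × (1.92 − 1.9) = 0.0262
1/(1 + e^{-0.0262}) = 0.5065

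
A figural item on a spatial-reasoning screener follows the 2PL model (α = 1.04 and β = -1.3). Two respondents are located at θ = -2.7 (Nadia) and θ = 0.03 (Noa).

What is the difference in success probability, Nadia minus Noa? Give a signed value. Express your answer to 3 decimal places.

-0.610

P(θ) = 1 / (1 + exp(−α(θ − β)))
P(Nadia) = 0.1891  [exponent -1.4560]
P(Noa) = 0.7995  [exponent 1.3832]
Difference = 0.1891 − 0.7995 = -0.6104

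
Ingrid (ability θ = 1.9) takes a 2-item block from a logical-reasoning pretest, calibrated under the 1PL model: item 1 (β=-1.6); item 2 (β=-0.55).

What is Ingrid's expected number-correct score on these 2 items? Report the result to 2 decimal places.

P(θ) = 1 / (1 + exp(−(θ − β)))
P_1 = 1/(1+e^{-3.5000}) = 0.9707
P_2 = 1/(1+e^{-2.4500}) = 0.9206
E[score] = 0.9707 + 0.9206 = 1.8912

1.89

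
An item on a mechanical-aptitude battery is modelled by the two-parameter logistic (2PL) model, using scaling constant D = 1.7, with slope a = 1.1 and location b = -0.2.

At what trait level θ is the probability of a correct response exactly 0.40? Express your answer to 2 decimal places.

-0.42

P(θ) = 1 / (1 + exp(−D·a(θ − b)))
logit = ln(0.4000/0.6000) = -0.4055
θ = b + logit/(1.7·a) = -0.2 + (-0.4055)/1.8700 = -0.4168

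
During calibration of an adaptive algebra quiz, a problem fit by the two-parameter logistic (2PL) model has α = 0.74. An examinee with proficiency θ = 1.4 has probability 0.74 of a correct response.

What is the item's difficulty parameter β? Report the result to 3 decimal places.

P(θ) = 1 / (1 + exp(−α(θ − β)))
logit(0.74) = ln(0.74/0.26) = 1.0460
β = θ − logit/(α) = 1.4 − 1.0460/0.7400 = -0.0135

-0.013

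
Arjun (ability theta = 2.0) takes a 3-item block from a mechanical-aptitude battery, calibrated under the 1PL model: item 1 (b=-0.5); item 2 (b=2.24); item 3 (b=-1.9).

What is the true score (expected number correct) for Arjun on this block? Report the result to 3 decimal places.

P(theta) = 1 / (1 + exp(−(theta − b)))
P_1 = 1/(1+e^{-2.5000}) = 0.9241
P_2 = 1/(1+e^{0.2400}) = 0.4403
P_3 = 1/(1+e^{-3.9000}) = 0.9802
E[score] = 0.9241 + 0.4403 + 0.9802 = 2.3446

2.345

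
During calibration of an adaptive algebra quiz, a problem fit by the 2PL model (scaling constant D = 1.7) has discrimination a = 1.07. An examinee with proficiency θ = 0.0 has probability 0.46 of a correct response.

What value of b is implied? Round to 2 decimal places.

P(θ) = 1 / (1 + exp(−D·a(θ − b)))
logit(0.46) = ln(0.46/0.54) = -0.1603
b = θ − logit/(1.7·a) = 0.0 − (-0.1603)/1.8190 = 0.0881

0.09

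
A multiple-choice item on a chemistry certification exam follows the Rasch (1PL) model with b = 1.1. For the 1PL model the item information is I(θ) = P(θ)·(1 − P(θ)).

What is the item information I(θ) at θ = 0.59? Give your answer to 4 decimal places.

0.2344

P = 1/(1+e^{0.5100}) = 0.3752
P(1−P) = 0.3752 × 0.6248 = 0.2344
I = P(1−P) = 0.23442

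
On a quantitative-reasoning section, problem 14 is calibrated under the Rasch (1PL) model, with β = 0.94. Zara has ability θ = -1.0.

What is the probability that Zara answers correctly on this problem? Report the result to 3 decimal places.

P(θ) = 1 / (1 + exp(−(θ − β)))
Exponent: (-1.0 − 0.94) = -1.9400
1/(1 + e^{1.9400}) = 0.1256
P = 0.1256

0.126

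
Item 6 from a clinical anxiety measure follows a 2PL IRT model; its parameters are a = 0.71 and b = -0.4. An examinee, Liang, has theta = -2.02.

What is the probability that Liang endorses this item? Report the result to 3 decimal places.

P(theta) = 1 / (1 + exp(−a(theta − b)))
Exponent: 0.71 × (-2.02 − (-0.4)) = -1.1502
1/(1 + e^{1.1502}) = 0.2405

0.240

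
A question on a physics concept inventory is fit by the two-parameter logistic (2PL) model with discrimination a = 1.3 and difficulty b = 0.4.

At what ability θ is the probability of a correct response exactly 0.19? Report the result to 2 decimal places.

P(θ) = 1 / (1 + exp(−a(θ − b)))
logit = ln(0.1900/0.8100) = -1.4500
θ = b + logit/(a) = 0.4 + (-1.4500)/1.3000 = -0.7154

-0.72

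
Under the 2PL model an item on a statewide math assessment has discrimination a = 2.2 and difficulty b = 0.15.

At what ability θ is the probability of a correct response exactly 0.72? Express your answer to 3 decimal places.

0.579

P(θ) = 1 / (1 + exp(−a(θ − b)))
logit = ln(0.7200/0.2800) = 0.9445
θ = b + logit/(a) = 0.15 + 0.9445/2.2000 = 0.5793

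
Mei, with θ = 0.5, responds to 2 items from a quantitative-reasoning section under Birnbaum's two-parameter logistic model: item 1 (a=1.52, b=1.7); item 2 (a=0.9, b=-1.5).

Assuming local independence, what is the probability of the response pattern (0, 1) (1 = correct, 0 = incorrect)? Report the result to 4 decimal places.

P(θ) = 1 / (1 + exp(−a(θ − b)))
P_1 = 1/(1+e^{1.8240}) = 0.1390
P_2 = 1/(1+e^{-1.8000}) = 0.8581
L = (1−P_1) × P_2 = 0.8610 × 0.8581 = 0.73891

0.7389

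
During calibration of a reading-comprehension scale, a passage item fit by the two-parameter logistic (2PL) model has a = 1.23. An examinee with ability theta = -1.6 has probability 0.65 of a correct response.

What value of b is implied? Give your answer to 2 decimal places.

P(theta) = 1 / (1 + exp(−a(theta − b)))
logit(0.65) = ln(0.65/0.35) = 0.6190
b = theta − logit/(a) = -1.6 − 0.6190/1.2300 = -2.1033

-2.10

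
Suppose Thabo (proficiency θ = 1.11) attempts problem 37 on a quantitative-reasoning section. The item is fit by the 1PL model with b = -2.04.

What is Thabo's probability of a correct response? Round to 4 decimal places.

0.9589

P(θ) = 1 / (1 + exp(−(θ − b)))
Exponent: (1.11 − (-2.04)) = 3.1500
1/(1 + e^{-3.1500}) = 0.9589
P = 0.9589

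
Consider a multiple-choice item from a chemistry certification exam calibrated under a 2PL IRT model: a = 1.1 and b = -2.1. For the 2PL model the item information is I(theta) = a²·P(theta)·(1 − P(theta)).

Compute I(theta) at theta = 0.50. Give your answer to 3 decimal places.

0.062

P = 1/(1+e^{-2.8600}) = 0.9458
P(1−P) = 0.9458 × 0.0542 = 0.0512
I = a² × P(1−P) = 1.1² × 0.0512 = 0.06199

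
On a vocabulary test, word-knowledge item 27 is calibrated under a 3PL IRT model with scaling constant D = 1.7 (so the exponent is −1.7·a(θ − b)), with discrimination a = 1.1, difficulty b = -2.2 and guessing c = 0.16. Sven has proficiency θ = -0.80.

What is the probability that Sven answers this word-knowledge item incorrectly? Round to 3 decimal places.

0.057

P(θ) = c + (1 − c) · 1 / (1 + exp(−D·a(θ − b)))
Exponent: 1.7 × 1.1 × (-0.80 − (-2.2)) = 2.6180
1/(1 + e^{-2.6180}) = 0.9320
P = 0.16 + 0.84 × 0.9320 = 0.9429
P(incorrect) = 1 − 0.9429 = 0.0571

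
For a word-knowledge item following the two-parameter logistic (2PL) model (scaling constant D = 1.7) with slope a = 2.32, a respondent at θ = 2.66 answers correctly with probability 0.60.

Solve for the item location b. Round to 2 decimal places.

2.56

P(θ) = 1 / (1 + exp(−D·a(θ − b)))
logit(0.60) = ln(0.60/0.40) = 0.4055
b = θ − logit/(1.7·a) = 2.66 − 0.4055/3.9440 = 2.5572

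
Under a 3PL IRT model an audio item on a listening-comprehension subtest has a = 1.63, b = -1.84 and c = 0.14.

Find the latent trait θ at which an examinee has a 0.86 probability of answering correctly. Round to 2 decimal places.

-0.84

P(θ) = c + (1 − c) · 1 / (1 + exp(−a(θ − b)))
Remove guessing floor: (0.86 − 0.14)/(1 − 0.14) = 0.8372
logit = ln(0.8372/0.1628) = 1.6376
θ = b + logit/(a) = -1.84 + 1.6376/1.6300 = -0.8353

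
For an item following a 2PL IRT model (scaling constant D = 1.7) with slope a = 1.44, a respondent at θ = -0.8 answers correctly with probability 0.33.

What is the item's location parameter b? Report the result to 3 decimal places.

-0.511

P(θ) = 1 / (1 + exp(−D·a(θ − b)))
logit(0.33) = ln(0.33/0.67) = -0.7082
b = θ − logit/(1.7·a) = -0.8 − (-0.7082)/2.4480 = -0.5107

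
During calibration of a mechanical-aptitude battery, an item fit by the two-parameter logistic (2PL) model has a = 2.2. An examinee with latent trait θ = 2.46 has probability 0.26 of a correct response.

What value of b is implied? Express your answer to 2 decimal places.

2.94

P(θ) = 1 / (1 + exp(−a(θ − b)))
logit(0.26) = ln(0.26/0.74) = -1.0460
b = θ − logit/(a) = 2.46 − (-1.0460)/2.2000 = 2.9354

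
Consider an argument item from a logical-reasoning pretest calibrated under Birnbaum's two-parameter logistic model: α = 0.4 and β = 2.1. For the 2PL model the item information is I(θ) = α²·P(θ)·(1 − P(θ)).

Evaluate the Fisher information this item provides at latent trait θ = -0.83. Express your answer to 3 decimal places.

0.029

P = 1/(1+e^{1.1720}) = 0.2365
P(1−P) = 0.2365 × 0.7635 = 0.1806
I = α² × P(1−P) = 0.4² × 0.1806 = 0.02889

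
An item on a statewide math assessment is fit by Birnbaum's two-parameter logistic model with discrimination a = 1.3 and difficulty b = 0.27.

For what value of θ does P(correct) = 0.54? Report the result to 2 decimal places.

0.39

P(θ) = 1 / (1 + exp(−a(θ − b)))
logit = ln(0.5400/0.4600) = 0.1603
θ = b + logit/(a) = 0.27 + 0.1603/1.3000 = 0.3933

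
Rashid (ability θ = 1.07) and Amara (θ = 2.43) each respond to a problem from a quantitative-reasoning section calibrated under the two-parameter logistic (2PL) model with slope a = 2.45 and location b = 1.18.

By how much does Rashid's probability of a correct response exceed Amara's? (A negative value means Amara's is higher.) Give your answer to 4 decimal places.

-0.5223

P(θ) = 1 / (1 + exp(−a(θ − b)))
P(Rashid) = 0.4330  [exponent -0.2695]
P(Amara) = 0.9553  [exponent 3.0625]
Difference = 0.4330 − 0.9553 = -0.5223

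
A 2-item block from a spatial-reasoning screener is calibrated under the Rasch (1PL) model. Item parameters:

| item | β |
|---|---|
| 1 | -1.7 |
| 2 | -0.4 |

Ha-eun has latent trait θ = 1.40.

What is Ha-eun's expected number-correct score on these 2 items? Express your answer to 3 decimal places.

1.815

P(θ) = 1 / (1 + exp(−(θ − β)))
P_1 = 1/(1+e^{-3.1000}) = 0.9569
P_2 = 1/(1+e^{-1.8000}) = 0.8581
E[score] = 0.9569 + 0.8581 = 1.8150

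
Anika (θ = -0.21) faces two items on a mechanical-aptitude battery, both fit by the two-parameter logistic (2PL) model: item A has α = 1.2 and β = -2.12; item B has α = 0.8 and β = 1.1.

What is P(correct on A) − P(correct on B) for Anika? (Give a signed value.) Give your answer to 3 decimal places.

0.649

P(θ) = 1 / (1 + exp(−α(θ − β)))
P_A = 0.9082
P_B = 0.2596
P_A − P_B = 0.6486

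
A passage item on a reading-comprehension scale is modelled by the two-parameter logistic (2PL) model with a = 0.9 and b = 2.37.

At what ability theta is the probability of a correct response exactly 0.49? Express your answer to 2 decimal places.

2.33

P(theta) = 1 / (1 + exp(−a(theta − b)))
logit = ln(0.4900/0.5100) = -0.0400
theta = b + logit/(a) = 2.37 + (-0.0400)/0.9000 = 2.3255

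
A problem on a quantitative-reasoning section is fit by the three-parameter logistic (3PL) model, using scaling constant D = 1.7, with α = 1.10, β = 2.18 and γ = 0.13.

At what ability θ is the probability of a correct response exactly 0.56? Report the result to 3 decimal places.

2.168

P(θ) = γ + (1 − γ) · 1 / (1 + exp(−D·α(θ − β)))
Remove guessing floor: (0.56 − 0.13)/(1 − 0.13) = 0.4943
logit = ln(0.4943/0.5057) = -0.0230
θ = β + logit/(1.7·α) = 2.18 + (-0.0230)/1.8700 = 2.1677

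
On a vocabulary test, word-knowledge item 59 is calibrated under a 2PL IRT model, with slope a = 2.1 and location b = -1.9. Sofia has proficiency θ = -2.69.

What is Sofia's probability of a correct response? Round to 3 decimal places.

P(θ) = 1 / (1 + exp(−a(θ − b)))
Exponent: 2.1 × (-2.69 − (-1.9)) = -1.6590
1/(1 + e^{1.6590}) = 0.1599

0.160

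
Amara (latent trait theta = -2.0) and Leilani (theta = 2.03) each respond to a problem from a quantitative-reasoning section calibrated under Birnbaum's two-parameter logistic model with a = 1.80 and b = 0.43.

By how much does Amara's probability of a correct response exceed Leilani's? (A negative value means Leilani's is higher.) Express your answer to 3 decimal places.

P(theta) = 1 / (1 + exp(−a(theta − b)))
P(Amara) = 0.0124  [exponent -4.3740]
P(Leilani) = 0.9468  [exponent 2.8800]
Difference = 0.0124 − 0.9468 = -0.9344

-0.934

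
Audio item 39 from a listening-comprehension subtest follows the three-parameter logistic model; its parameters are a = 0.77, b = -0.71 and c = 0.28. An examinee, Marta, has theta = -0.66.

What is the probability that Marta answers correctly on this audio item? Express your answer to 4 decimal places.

0.6469

P(theta) = c + (1 − c) · 1 / (1 + exp(−a(theta − b)))
Exponent: 0.77 × (-0.66 − (-0.71)) = 0.0385
1/(1 + e^{-0.0385}) = 0.5096
P = 0.28 + 0.72 × 0.5096 = 0.6469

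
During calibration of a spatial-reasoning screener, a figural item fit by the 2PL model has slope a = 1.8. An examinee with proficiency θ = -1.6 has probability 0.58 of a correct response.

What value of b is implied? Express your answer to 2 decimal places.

P(θ) = 1 / (1 + exp(−a(θ − b)))
logit(0.58) = ln(0.58/0.42) = 0.3228
b = θ − logit/(a) = -1.6 − 0.3228/1.8000 = -1.7793

-1.78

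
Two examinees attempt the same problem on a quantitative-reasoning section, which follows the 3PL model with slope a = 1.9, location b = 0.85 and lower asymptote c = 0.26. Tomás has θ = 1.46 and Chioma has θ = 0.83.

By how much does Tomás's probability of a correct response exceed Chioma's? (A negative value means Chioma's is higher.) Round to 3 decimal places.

P(θ) = c + (1 − c) · 1 / (1 + exp(−a(θ − b)))
P(Tomás) = 0.8233  [exponent 1.1590]
P(Chioma) = 0.6230  [exponent -0.0380]
Difference = 0.8233 − 0.6230 = 0.2003

0.200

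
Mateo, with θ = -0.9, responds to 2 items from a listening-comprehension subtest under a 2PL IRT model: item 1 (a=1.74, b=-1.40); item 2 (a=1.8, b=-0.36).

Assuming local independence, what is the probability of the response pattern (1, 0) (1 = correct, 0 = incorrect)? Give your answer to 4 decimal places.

0.5113

P(θ) = 1 / (1 + exp(−a(θ − b)))
P_1 = 1/(1+e^{-0.8700}) = 0.7047
P_2 = 1/(1+e^{0.9720}) = 0.2745
L = P_1 × (1−P_2) = 0.7047 × 0.7255 = 0.51131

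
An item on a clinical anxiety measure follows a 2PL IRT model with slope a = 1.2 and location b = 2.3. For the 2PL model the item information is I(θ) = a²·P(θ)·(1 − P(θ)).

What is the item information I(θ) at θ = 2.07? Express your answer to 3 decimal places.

P = 1/(1+e^{0.2760}) = 0.4314
P(1−P) = 0.4314 × 0.5686 = 0.2453
I = a² × P(1−P) = 1.2² × 0.2453 = 0.35323

0.353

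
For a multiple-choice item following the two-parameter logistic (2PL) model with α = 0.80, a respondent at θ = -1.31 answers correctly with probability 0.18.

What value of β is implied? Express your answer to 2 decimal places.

P(θ) = 1 / (1 + exp(−α(θ − β)))
logit(0.18) = ln(0.18/0.82) = -1.5163
β = θ − logit/(α) = -1.31 − (-1.5163)/0.8000 = 0.5854

0.59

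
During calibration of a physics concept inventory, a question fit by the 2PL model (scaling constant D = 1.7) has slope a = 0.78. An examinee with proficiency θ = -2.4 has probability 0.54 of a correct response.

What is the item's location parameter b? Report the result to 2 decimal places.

-2.52

P(θ) = 1 / (1 + exp(−D·a(θ − b)))
logit(0.54) = ln(0.54/0.46) = 0.1603
b = θ − logit/(1.7·a) = -2.4 − 0.1603/1.3260 = -2.5209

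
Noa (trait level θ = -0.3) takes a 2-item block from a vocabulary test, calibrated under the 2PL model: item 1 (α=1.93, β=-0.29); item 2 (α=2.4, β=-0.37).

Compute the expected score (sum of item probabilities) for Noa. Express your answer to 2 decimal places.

P(θ) = 1 / (1 + exp(−α(θ − β)))
P_1 = 1/(1+e^{0.0193}) = 0.4952
P_2 = 1/(1+e^{-0.1680}) = 0.5419
E[score] = 0.4952 + 0.5419 = 1.0371

1.04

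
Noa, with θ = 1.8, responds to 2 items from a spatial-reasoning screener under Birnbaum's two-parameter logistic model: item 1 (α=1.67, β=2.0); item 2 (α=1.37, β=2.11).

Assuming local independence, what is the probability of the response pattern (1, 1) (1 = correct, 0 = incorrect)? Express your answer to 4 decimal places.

0.1650

P(θ) = 1 / (1 + exp(−α(θ − β)))
P_1 = 1/(1+e^{0.3340}) = 0.4173
P_2 = 1/(1+e^{0.4247}) = 0.3954
L = P_1 × P_2 = 0.4173 × 0.3954 = 0.16498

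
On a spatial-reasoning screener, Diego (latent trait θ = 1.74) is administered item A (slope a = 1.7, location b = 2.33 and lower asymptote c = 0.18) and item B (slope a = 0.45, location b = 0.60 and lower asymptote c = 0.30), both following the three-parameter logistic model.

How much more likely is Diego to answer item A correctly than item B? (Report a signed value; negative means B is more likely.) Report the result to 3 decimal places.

-0.338

P(θ) = c + (1 − c) · 1 / (1 + exp(−a(θ − b)))
P_A = 0.4000
P_B = 0.7379
P_A − P_B = -0.3378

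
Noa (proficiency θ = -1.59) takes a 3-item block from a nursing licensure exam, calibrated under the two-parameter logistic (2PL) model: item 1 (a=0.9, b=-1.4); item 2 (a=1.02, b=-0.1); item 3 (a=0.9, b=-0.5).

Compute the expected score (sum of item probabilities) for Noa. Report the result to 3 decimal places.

P(θ) = 1 / (1 + exp(−a(θ − b)))
P_1 = 1/(1+e^{0.1710}) = 0.4574
P_2 = 1/(1+e^{1.5198}) = 0.1795
P_3 = 1/(1+e^{0.9810}) = 0.2727
E[score] = 0.4574 + 0.1795 + 0.2727 = 0.9095

0.910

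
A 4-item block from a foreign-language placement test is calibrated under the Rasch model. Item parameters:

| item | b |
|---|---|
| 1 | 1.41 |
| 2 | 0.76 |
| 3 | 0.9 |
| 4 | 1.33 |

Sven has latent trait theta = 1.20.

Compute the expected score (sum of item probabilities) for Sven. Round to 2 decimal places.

P(theta) = 1 / (1 + exp(−(theta − b)))
P_1 = 1/(1+e^{0.2100}) = 0.4477
P_2 = 1/(1+e^{-0.4400}) = 0.6083
P_3 = 1/(1+e^{-0.3000}) = 0.5744
P_4 = 1/(1+e^{0.1300}) = 0.4675
E[score] = 0.4477 + 0.6083 + 0.5744 + 0.4675 = 2.0979

2.10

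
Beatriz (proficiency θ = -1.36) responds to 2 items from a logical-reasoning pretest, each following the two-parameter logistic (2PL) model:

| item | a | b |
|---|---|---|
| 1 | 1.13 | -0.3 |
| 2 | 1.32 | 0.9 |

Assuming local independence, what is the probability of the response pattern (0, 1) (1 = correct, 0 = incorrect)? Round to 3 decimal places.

0.037

P(θ) = 1 / (1 + exp(−a(θ − b)))
P_1 = 1/(1+e^{1.1978}) = 0.2319
P_2 = 1/(1+e^{2.9832}) = 0.0482
L = (1−P_1) × P_2 = 0.7681 × 0.0482 = 0.03702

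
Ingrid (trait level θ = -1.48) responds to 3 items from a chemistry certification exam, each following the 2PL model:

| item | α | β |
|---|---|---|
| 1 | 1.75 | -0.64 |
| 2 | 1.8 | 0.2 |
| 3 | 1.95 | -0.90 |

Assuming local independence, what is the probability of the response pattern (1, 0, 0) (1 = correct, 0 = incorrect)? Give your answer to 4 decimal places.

0.1348

P(θ) = 1 / (1 + exp(−α(θ − β)))
P_1 = 1/(1+e^{1.4700}) = 0.1869
P_2 = 1/(1+e^{3.0240}) = 0.0464
P_3 = 1/(1+e^{1.1310}) = 0.2440
L = P_1 × (1−P_2) × (1−P_3) = 0.1869 × 0.9536 × 0.7560 = 0.13478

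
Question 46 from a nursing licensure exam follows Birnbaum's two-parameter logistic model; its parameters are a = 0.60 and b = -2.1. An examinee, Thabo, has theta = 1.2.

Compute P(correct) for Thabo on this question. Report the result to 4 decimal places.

0.8787

P(theta) = 1 / (1 + exp(−a(theta − b)))
Exponent: 0.60 × (1.2 − (-2.1)) = 1.9800
1/(1 + e^{-1.9800}) = 0.8787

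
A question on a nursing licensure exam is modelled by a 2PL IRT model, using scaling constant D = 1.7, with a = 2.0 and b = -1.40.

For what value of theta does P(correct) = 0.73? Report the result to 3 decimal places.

-1.107

P(theta) = 1 / (1 + exp(−D·a(theta − b)))
logit = ln(0.7300/0.2700) = 0.9946
theta = b + logit/(1.7·a) = -1.40 + 0.9946/3.4000 = -1.1075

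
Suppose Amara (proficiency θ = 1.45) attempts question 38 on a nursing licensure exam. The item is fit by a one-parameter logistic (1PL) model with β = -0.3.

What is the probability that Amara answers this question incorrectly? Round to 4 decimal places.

P(θ) = 1 / (1 + exp(−(θ − β)))
Exponent: (1.45 − (-0.3)) = 1.7500
1/(1 + e^{-1.7500}) = 0.8520
P = 0.8520
P(incorrect) = 1 − 0.8520 = 0.1480

0.1480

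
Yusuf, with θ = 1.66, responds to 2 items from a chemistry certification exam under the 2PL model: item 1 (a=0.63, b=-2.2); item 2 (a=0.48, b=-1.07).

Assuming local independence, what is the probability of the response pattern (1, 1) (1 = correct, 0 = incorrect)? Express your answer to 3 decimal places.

P(θ) = 1 / (1 + exp(−a(θ − b)))
P_1 = 1/(1+e^{-2.4318}) = 0.9192
P_2 = 1/(1+e^{-1.3104}) = 0.7876
L = P_1 × P_2 = 0.9192 × 0.7876 = 0.72396

0.724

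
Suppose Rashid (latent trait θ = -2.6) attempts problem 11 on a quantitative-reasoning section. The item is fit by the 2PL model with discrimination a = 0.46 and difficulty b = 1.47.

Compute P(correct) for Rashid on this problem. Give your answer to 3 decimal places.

0.133

P(θ) = 1 / (1 + exp(−a(θ − b)))
Exponent: 0.46 × (-2.6 − 1.47) = -1.8722
1/(1 + e^{1.8722}) = 0.1333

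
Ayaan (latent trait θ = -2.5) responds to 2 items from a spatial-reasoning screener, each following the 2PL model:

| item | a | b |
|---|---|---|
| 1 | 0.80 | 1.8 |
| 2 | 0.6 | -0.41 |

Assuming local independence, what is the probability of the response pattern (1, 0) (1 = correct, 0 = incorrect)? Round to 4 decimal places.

0.0242

P(θ) = 1 / (1 + exp(−a(θ − b)))
P_1 = 1/(1+e^{3.4400}) = 0.0311
P_2 = 1/(1+e^{1.2540}) = 0.2220
L = P_1 × (1−P_2) = 0.0311 × 0.7780 = 0.02417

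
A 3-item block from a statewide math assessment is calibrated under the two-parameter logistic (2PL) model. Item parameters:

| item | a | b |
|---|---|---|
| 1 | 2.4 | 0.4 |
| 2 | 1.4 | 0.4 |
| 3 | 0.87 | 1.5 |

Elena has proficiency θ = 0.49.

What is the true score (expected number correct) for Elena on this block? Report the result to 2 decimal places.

1.38

P(θ) = 1 / (1 + exp(−a(θ − b)))
P_1 = 1/(1+e^{-0.2160}) = 0.5538
P_2 = 1/(1+e^{-0.1260}) = 0.5315
P_3 = 1/(1+e^{0.8787}) = 0.2934
E[score] = 0.5538 + 0.5315 + 0.2934 = 1.3787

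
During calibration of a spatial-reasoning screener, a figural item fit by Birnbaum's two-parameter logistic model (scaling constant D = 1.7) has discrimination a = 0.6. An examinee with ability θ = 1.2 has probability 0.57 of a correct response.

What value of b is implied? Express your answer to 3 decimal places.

P(θ) = 1 / (1 + exp(−D·a(θ − b)))
logit(0.57) = ln(0.57/0.43) = 0.2819
b = θ − logit/(1.7·a) = 1.2 − 0.2819/1.0200 = 0.9237

0.924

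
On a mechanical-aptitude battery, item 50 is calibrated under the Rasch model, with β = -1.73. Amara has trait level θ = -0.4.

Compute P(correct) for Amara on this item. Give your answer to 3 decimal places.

0.791

P(θ) = 1 / (1 + exp(−(θ − β)))
Exponent: (-0.4 − (-1.73)) = 1.3300
1/(1 + e^{-1.3300}) = 0.7908
P = 0.7908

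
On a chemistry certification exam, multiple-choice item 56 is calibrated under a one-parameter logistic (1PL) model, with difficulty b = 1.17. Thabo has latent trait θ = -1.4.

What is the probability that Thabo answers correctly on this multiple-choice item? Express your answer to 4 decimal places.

P(θ) = 1 / (1 + exp(−(θ − b)))
Exponent: (-1.4 − 1.17) = -2.5700
1/(1 + e^{2.5700}) = 0.0711
P = 0.0711

0.0711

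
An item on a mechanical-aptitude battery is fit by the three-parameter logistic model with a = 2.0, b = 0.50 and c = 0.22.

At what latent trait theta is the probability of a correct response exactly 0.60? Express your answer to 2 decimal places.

0.47

P(theta) = c + (1 − c) · 1 / (1 + exp(−a(theta − b)))
Remove guessing floor: (0.60 − 0.22)/(1 − 0.22) = 0.4872
logit = ln(0.4872/0.5128) = -0.0513
theta = b + logit/(a) = 0.50 + (-0.0513)/2.0000 = 0.4744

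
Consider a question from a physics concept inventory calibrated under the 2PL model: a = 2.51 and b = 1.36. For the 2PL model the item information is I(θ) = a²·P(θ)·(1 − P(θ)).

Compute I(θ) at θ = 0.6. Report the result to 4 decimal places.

0.7090

P = 1/(1+e^{1.9076}) = 0.1293
P(1−P) = 0.1293 × 0.8707 = 0.1125
I = a² × P(1−P) = 2.51² × 0.1125 = 0.70904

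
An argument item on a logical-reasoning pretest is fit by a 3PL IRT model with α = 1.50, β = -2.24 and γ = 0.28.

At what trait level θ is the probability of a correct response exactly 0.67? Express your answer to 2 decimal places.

P(θ) = γ + (1 − γ) · 1 / (1 + exp(−α(θ − β)))
Remove guessing floor: (0.67 − 0.28)/(1 − 0.28) = 0.5417
logit = ln(0.5417/0.4583) = 0.1671
θ = β + logit/(α) = -2.24 + 0.1671/1.5000 = -2.1286

-2.13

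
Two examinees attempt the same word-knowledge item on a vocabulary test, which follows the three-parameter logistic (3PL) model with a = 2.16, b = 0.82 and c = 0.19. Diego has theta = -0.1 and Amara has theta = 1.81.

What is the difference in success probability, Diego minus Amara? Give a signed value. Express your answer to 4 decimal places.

-0.6270

P(theta) = c + (1 − c) · 1 / (1 + exp(−a(theta − b)))
P(Diego) = 0.2876  [exponent -1.9872]
P(Amara) = 0.9146  [exponent 2.1384]
Difference = 0.2876 − 0.9146 = -0.6270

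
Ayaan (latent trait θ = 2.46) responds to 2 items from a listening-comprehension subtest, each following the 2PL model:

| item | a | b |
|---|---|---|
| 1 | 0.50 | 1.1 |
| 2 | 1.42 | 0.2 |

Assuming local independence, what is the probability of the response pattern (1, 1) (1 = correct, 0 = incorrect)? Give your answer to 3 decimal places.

P(θ) = 1 / (1 + exp(−a(θ − b)))
P_1 = 1/(1+e^{-0.6800}) = 0.6637
P_2 = 1/(1+e^{-3.2092}) = 0.9612
L = P_1 × P_2 = 0.6637 × 0.9612 = 0.63797

0.638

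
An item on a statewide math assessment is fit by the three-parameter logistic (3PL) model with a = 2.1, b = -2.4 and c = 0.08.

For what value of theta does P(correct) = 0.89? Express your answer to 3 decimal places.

P(theta) = c + (1 − c) · 1 / (1 + exp(−a(theta − b)))
Remove guessing floor: (0.89 − 0.08)/(1 − 0.08) = 0.8804
logit = ln(0.8804/0.1196) = 1.9966
theta = b + logit/(a) = -2.4 + 1.9966/2.1000 = -1.4493

-1.449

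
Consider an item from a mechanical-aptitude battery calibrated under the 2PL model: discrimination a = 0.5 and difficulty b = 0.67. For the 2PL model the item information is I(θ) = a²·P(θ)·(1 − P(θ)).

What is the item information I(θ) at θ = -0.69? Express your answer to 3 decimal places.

P = 1/(1+e^{0.6800}) = 0.3363
P(1−P) = 0.3363 × 0.6637 = 0.2232
I = a² × P(1−P) = 0.5² × 0.2232 = 0.05580

0.056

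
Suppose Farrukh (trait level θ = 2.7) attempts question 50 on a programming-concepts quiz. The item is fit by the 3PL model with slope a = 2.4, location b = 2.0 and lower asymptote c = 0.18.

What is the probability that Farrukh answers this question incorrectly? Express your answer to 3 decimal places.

P(θ) = c + (1 − c) · 1 / (1 + exp(−a(θ − b)))
Exponent: 2.4 × (2.7 − 2.0) = 1.6800
1/(1 + e^{-1.6800}) = 0.8429
P = 0.18 + 0.82 × 0.8429 = 0.8712
P(incorrect) = 1 − 0.8712 = 0.1288

0.129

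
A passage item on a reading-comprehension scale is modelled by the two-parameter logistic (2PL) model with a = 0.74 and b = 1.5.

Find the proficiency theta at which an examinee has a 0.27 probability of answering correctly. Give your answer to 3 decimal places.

P(theta) = 1 / (1 + exp(−a(theta − b)))
logit = ln(0.2700/0.7300) = -0.9946
theta = b + logit/(a) = 1.5 + (-0.9946)/0.7400 = 0.1559

0.156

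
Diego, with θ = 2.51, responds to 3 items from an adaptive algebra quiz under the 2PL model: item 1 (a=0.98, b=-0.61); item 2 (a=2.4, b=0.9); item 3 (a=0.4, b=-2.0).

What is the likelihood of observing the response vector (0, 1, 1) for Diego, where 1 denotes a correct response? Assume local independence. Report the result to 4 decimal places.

P(θ) = 1 / (1 + exp(−a(θ − b)))
P_1 = 1/(1+e^{-3.0576}) = 0.9551
P_2 = 1/(1+e^{-3.8640}) = 0.9794
P_3 = 1/(1+e^{-1.8040}) = 0.8586
L = (1−P_1) × P_2 × P_3 = 0.0449 × 0.9794 × 0.8586 = 0.03775

0.0378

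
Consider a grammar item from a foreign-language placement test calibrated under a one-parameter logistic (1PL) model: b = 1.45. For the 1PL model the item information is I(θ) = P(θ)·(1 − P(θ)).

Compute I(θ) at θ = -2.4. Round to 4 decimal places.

0.0204

P = 1/(1+e^{3.8500}) = 0.0208
P(1−P) = 0.0208 × 0.9792 = 0.0204
I = P(1−P) = 0.02040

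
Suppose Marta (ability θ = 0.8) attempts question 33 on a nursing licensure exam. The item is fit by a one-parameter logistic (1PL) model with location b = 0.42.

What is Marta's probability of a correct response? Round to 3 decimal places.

0.594

P(θ) = 1 / (1 + exp(−(θ − b)))
Exponent: (0.8 − 0.42) = 0.3800
1/(1 + e^{-0.3800}) = 0.5939
P = 0.5939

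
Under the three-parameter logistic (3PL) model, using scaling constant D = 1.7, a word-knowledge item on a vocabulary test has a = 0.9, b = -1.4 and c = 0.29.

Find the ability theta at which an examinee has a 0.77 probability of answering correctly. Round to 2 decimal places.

-0.92

P(theta) = c + (1 − c) · 1 / (1 + exp(−D·a(theta − b)))
Remove guessing floor: (0.77 − 0.29)/(1 − 0.29) = 0.6761
logit = ln(0.6761/0.3239) = 0.7357
theta = b + logit/(1.7·a) = -1.4 + 0.7357/1.5300 = -0.9191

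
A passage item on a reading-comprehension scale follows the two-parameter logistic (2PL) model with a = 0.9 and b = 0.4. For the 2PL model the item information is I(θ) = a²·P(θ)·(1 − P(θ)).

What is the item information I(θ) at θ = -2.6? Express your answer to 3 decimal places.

0.048

P = 1/(1+e^{2.7000}) = 0.0630
P(1−P) = 0.0630 × 0.9370 = 0.0590
I = a² × P(1−P) = 0.9² × 0.0590 = 0.04780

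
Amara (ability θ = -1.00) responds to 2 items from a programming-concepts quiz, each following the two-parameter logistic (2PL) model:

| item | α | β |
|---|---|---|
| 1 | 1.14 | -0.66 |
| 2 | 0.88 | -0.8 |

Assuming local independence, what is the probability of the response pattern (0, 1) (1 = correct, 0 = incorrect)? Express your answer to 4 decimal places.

P(θ) = 1 / (1 + exp(−α(θ − β)))
P_1 = 1/(1+e^{0.3876}) = 0.4043
P_2 = 1/(1+e^{0.1760}) = 0.4561
L = (1−P_1) × P_2 = 0.5957 × 0.4561 = 0.27171

0.2717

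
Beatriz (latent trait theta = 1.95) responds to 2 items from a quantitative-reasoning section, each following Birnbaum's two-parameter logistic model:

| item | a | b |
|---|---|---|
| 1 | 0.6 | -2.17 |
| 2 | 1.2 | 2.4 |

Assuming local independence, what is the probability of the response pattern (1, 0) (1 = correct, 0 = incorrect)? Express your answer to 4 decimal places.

0.5826

P(theta) = 1 / (1 + exp(−a(theta − b)))
P_1 = 1/(1+e^{-2.4720}) = 0.9222
P_2 = 1/(1+e^{0.5400}) = 0.3682
L = P_1 × (1−P_2) = 0.9222 × 0.6318 = 0.58263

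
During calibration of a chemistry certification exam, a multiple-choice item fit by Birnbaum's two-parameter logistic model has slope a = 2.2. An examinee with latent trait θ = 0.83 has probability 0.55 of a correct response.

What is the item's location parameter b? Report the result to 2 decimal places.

P(θ) = 1 / (1 + exp(−a(θ − b)))
logit(0.55) = ln(0.55/0.45) = 0.2007
b = θ − logit/(a) = 0.83 − 0.2007/2.2000 = 0.7388

0.74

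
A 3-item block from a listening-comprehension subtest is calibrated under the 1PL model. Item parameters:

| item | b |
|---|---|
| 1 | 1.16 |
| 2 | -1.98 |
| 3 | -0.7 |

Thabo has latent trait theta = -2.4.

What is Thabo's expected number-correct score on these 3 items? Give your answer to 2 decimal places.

P(theta) = 1 / (1 + exp(−(theta − b)))
P_1 = 1/(1+e^{3.5600}) = 0.0277
P_2 = 1/(1+e^{0.4200}) = 0.3965
P_3 = 1/(1+e^{1.7000}) = 0.1545
E[score] = 0.0277 + 0.3965 + 0.1545 = 0.5786

0.58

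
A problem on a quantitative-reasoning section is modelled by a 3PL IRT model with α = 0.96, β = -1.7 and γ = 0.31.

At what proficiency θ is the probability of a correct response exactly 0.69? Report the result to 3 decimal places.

P(θ) = γ + (1 − γ) · 1 / (1 + exp(−α(θ − β)))
Remove guessing floor: (0.69 − 0.31)/(1 − 0.31) = 0.5507
logit = ln(0.5507/0.4493) = 0.2036
θ = β + logit/(α) = -1.7 + 0.2036/0.9600 = -1.4879

-1.488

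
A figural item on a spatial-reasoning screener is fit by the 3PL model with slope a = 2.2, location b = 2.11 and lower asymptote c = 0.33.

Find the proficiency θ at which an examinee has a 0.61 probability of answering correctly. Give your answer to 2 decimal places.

P(θ) = c + (1 − c) · 1 / (1 + exp(−a(θ − b)))
Remove guessing floor: (0.61 − 0.33)/(1 − 0.33) = 0.4179
logit = ln(0.4179/0.5821) = -0.3314
θ = b + logit/(a) = 2.11 + (-0.3314)/2.2000 = 1.9594

1.96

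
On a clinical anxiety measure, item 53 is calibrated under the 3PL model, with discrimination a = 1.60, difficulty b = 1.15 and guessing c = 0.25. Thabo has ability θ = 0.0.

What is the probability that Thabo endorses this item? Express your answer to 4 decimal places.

0.3528

P(θ) = c + (1 − c) · 1 / (1 + exp(−a(θ − b)))
Exponent: 1.60 × (0.0 − 1.15) = -1.8400
1/(1 + e^{1.8400}) = 0.1371
P = 0.25 + 0.75 × 0.1371 = 0.3528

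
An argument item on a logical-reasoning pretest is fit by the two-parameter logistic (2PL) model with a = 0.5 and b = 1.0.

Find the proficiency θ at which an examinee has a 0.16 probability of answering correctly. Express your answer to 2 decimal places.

-2.32

P(θ) = 1 / (1 + exp(−a(θ − b)))
logit = ln(0.1600/0.8400) = -1.6582
θ = b + logit/(a) = 1.0 + (-1.6582)/0.5000 = -2.3165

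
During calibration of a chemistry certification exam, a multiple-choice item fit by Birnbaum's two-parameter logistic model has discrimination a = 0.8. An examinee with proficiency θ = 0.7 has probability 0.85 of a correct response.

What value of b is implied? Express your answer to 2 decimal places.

-1.47

P(θ) = 1 / (1 + exp(−a(θ − b)))
logit(0.85) = ln(0.85/0.15) = 1.7346
b = θ − logit/(a) = 0.7 − 1.7346/0.8000 = -1.4683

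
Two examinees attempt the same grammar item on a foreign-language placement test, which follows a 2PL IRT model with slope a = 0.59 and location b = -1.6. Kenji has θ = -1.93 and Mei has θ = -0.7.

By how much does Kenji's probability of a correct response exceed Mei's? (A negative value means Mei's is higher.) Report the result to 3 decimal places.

P(θ) = 1 / (1 + exp(−a(θ − b)))
P(Kenji) = 0.4515  [exponent -0.1947]
P(Mei) = 0.6297  [exponent 0.5310]
Difference = 0.4515 − 0.6297 = -0.1782

-0.178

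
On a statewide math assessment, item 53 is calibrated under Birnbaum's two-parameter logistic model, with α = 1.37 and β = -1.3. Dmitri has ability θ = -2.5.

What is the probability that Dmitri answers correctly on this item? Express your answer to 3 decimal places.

P(θ) = 1 / (1 + exp(−α(θ − β)))
Exponent: 1.37 × (-2.5 − (-1.3)) = -1.6440
1/(1 + e^{1.6440}) = 0.1619

0.162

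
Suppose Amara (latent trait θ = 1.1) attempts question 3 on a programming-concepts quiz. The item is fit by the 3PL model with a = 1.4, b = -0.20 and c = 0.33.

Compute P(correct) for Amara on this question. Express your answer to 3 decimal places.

P(θ) = c + (1 − c) · 1 / (1 + exp(−a(θ − b)))
Exponent: 1.4 × (1.1 − (-0.20)) = 1.8200
1/(1 + e^{-1.8200}) = 0.8606
P = 0.33 + 0.67 × 0.8606 = 0.9066

0.907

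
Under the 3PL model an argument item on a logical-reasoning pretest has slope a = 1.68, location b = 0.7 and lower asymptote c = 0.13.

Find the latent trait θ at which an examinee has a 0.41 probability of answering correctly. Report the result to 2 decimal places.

P(θ) = c + (1 − c) · 1 / (1 + exp(−a(θ − b)))
Remove guessing floor: (0.41 − 0.13)/(1 − 0.13) = 0.3218
logit = ln(0.3218/0.6782) = -0.7453
θ = b + logit/(a) = 0.7 + (-0.7453)/1.6800 = 0.2563

0.26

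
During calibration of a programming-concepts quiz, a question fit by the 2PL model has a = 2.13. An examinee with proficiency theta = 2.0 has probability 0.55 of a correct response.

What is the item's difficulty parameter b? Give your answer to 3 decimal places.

P(theta) = 1 / (1 + exp(−a(theta − b)))
logit(0.55) = ln(0.55/0.45) = 0.2007
b = theta − logit/(a) = 2.0 − 0.2007/2.1300 = 1.9058

1.906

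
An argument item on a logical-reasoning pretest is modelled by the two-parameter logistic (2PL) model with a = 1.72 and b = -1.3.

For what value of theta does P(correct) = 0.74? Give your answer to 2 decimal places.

-0.69

P(theta) = 1 / (1 + exp(−a(theta − b)))
logit = ln(0.7400/0.2600) = 1.0460
theta = b + logit/(a) = -1.3 + 1.0460/1.7200 = -0.6919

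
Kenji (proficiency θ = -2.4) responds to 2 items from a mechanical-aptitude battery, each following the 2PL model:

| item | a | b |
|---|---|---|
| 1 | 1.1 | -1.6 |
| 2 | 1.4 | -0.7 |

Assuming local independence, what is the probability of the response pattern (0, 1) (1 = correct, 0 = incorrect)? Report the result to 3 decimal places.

0.060

P(θ) = 1 / (1 + exp(−a(θ − b)))
P_1 = 1/(1+e^{0.8800}) = 0.2932
P_2 = 1/(1+e^{2.3800}) = 0.0847
L = (1−P_1) × P_2 = 0.7068 × 0.0847 = 0.05988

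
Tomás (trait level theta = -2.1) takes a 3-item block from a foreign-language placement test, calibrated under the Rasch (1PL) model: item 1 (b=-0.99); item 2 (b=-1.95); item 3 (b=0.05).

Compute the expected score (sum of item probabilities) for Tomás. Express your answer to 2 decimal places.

P(theta) = 1 / (1 + exp(−(theta − b)))
P_1 = 1/(1+e^{1.1100}) = 0.2479
P_2 = 1/(1+e^{0.1500}) = 0.4626
P_3 = 1/(1+e^{2.1500}) = 0.1043
E[score] = 0.2479 + 0.4626 + 0.1043 = 0.8148

0.81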